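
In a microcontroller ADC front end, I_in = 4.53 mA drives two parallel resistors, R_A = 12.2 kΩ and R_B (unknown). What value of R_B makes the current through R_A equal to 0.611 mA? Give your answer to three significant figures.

R_B ≈ 1.90 kΩ

In a two-way split, I_A/I_in = R_B/(R_A + R_B).
With f = 0.1349, R_B = R_A · f/(1−f) = 12.2 × 0.1559 = 1.902 kΩ.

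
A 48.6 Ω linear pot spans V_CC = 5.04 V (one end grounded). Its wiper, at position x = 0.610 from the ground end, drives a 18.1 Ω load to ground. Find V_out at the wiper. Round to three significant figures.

Lower segment x·R_p = 29.65 Ω; upper segment (1−x)·R_p = 18.95 Ω.
Lower segment in parallel with the load: 29.65 ‖ 18.1 = 11.24 Ω.
Then V_out = V_CC · 11.24/(18.95 + 11.24) = 1.876 V.
(Unloaded: V_out = x·V_CC = 3.07 V.)

V_out ≈ 1.88 V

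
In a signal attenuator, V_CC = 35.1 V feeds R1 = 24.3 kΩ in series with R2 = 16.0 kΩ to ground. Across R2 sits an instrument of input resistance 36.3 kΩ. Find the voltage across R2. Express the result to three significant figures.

R2 ‖ R_L = (16.0 × 36.3)/(16.0 + 36.3) = 11.11 kΩ.
Then V_out = V_CC · R2'/(R1 + R2') = 35.1 × 11.11/35.41 = 11.01 V.

V_out ≈ 11.0 V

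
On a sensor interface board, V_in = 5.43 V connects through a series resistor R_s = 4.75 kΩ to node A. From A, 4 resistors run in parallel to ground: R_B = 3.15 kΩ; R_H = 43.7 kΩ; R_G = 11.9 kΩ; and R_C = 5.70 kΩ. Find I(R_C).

I ≈ 0.247 mA

Equivalent of the parallel group: R_p = 1.667 kΩ.
Node voltage V_A = V_in · R_p/(R_s + R_p) = 5.43 × 0.2598 = 1.411 V.
I(R_C) = V_A / R_C = 1.411/5.70 = 0.2475 mA.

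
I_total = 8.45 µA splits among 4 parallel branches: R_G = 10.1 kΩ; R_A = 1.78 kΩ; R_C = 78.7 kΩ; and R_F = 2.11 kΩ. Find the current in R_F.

Total conductance ΣG = 1/10.1 + 1/1.78 + 1/78.7 + 1/2.11 = 1.147 (units of 1/kΩ).
R_F takes the fraction G_k/ΣG = 0.4739/1.147 = 0.4130, so I = 8.45 × 0.4130 = 3.490 µA.

I ≈ 3.49 µA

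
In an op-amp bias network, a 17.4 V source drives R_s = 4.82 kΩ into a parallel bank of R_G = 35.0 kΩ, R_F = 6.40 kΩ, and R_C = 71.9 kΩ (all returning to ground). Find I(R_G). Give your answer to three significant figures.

I ≈ 0.254 mA

Combine the parallel branches: R_p = (1/35.0 + 1/6.40 + 1/71.9)⁻¹ = 5.032 kΩ.
Node voltage V_A = V_in · R_p/(R_s + R_p) = 17.4 × 0.5108 = 8.887 V.
I(R_G) = V_A / R_G = 8.887/35.0 = 0.2539 mA.
(Check via current divider: I_total = 1.766 mA; share G_k/ΣG = 0.1438 → same result.)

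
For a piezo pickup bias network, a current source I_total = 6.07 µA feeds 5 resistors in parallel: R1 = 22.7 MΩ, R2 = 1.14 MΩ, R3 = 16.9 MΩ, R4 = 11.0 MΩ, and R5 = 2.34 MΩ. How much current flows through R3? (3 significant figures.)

I ≈ 0.240 µA

Conductances: ΣG = 1/22.7 + 1/1.14 + 1/16.9 + 1/11.0 + 1/2.34 = 1.499 (1/MΩ).
By the current-divider rule, I = I_total · G_k/ΣG = 6.07 × 0.03948 = 0.2397 µA.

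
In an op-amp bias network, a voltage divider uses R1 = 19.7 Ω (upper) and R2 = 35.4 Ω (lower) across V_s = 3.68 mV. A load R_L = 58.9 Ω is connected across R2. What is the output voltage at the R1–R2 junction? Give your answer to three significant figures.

R2 ‖ R_L = (35.4 × 58.9)/(35.4 + 58.9) = 22.11 Ω.
Then V_out = V_s · R2'/(R1 + R2') = 3.68 × 22.11/41.81 = 1.946 mV.

V_out ≈ 1.95 mV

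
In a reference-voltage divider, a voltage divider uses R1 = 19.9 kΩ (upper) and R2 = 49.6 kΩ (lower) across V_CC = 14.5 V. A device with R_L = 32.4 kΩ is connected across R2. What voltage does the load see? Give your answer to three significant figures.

V_out ≈ 7.19 V

R2 ‖ R_L = (49.6 × 32.4)/(49.6 + 32.4) = 19.60 kΩ.
Voltage divider with the loaded lower leg: V_out = 14.5 × 19.60/(19.9 + 19.60) = 14.5 × 0.4962 = 7.195 V.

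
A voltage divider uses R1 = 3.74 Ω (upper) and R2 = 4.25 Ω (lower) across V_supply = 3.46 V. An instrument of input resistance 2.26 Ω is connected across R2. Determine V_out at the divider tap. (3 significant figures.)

First combine the lower leg with the load: R2 ‖ R_L = 1.475 Ω.
Voltage divider with the loaded lower leg: V_out = 3.46 × 1.475/(3.74 + 1.475) = 3.46 × 0.2829 = 0.9788 V.
(Unloaded it would be 1.84 V; the load pulls it down.)

V_out ≈ 0.979 V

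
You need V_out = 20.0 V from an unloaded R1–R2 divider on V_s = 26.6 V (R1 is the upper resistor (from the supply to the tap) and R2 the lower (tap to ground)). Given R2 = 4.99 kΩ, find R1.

V_out/V_s = R2/(R1+R2) = 0.7519.
Rearranging, R1 = R2·(1−k)/k = 4.99 × 0.3300 = 1.647 kΩ.

R1 ≈ 1.65 kΩ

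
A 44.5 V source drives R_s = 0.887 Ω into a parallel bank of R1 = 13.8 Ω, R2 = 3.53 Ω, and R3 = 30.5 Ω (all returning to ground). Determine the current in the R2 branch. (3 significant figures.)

I ≈ 9.38 A

Parallel bank: R_p = 1/(1/13.8 + 1/3.53 + 1/30.5) = 2.574 Ω.
V_A by voltage divider: V_A = 44.5 × 2.574/(0.887 + 2.574) = 33.09 V.
I(R2) = V_A / R2 = 33.09/3.53 = 9.375 A.
(Check via current divider: I_total = 12.86 A; share G_k/ΣG = 0.7291 → same result.)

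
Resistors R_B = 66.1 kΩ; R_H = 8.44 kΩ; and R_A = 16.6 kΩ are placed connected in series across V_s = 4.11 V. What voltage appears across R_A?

V ≈ 0.749 V

Series total: ΣR = 66.1 + 8.44 + 16.6 = 91.14 kΩ.
By the voltage-divider rule, V = 4.11 × 16.60/91.14 = 0.7486 V.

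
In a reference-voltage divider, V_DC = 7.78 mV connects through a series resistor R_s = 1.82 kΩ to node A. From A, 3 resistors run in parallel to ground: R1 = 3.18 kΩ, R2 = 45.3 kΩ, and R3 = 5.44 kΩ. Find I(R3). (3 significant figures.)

I ≈ 0.735 µA

Combine the parallel branches: R_p = (1/3.18 + 1/45.3 + 1/5.44)⁻¹ = 1.922 kΩ.
V_A = 7.78 × 1.922/3.742 = 3.996 mV.
I(R3) = V_A / R3 = 3.996/5.44 = 0.7345 µA.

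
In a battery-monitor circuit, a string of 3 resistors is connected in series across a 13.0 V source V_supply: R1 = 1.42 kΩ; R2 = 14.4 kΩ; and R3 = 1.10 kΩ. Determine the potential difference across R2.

Total series resistance ΣR = 1.42 + 14.4 + 1.10 = 16.92 kΩ.
V = V_supply · R/ΣR = 13.0 × 0.8511 = 11.06 V.

V ≈ 11.1 V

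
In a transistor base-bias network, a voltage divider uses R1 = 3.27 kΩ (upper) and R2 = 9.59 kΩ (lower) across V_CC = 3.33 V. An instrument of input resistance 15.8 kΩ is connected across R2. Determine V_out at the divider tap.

First combine the lower leg with the load: R2 ‖ R_L = 5.968 kΩ.
Voltage divider with the loaded lower leg: V_out = 3.33 × 5.968/(3.27 + 5.968) = 3.33 × 0.6460 = 2.151 V.
(Unloaded it would be 2.48 V; the load pulls it down.)

V_out ≈ 2.15 V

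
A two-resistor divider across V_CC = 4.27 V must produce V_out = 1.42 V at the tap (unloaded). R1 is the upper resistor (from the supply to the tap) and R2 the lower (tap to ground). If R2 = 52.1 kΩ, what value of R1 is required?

R1 ≈ 105 kΩ

The divider ratio is R2/(R1+R2) = 1.42/4.27 = 0.3326.
So R1 = R2 · (V_CC/V_out − 1) = 52.1 × (4.27/1.42 − 1) = 52.1 × 2.007 = 104.6 kΩ.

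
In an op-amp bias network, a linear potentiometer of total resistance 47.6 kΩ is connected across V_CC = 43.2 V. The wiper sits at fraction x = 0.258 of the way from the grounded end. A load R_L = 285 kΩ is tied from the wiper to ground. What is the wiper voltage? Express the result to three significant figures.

V_out ≈ 10.8 V

The pot divides into 35.32 kΩ above the wiper and 12.28 kΩ below.
(x·R_p) ‖ R_L = 11.77 kΩ.
Loaded-divider output: V_out = 43.2 × 0.2500 = 10.80 V.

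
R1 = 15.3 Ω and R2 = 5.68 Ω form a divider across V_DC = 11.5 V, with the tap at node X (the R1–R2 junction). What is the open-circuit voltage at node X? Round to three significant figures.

V_th ≈ 3.11 V

With X open, the divider is unloaded: V_th = 11.5 × 5.68/20.98 = 3.113 V.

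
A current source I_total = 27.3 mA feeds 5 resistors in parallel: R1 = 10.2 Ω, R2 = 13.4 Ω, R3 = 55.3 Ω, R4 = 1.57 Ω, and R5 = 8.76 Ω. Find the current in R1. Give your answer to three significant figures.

I ≈ 2.84 mA

Total conductance ΣG = 1/10.2 + 1/13.4 + 1/55.3 + 1/1.57 + 1/8.76 = 0.9418 (units of 1/Ω).
By the current-divider rule, I = I_total · G_k/ΣG = 27.3 × 0.1041 = 2.842 mA.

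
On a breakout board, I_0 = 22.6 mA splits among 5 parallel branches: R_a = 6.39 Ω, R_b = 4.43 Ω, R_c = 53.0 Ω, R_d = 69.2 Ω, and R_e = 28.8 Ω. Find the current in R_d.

I ≈ 0.725 mA

Total conductance ΣG = 1/6.39 + 1/4.43 + 1/53.0 + 1/69.2 + 1/28.8 = 0.4503 (units of 1/Ω).
R_d takes the fraction G_k/ΣG = 0.01445/0.4503 = 0.03209, so I = 22.6 × 0.03209 = 0.7253 mA.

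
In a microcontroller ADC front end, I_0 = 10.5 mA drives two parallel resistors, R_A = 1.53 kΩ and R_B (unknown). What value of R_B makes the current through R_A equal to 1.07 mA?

R_B ≈ 0.174 kΩ

Two-branch current divider: I_A = I_0 · R_B/(R_A + R_B).
With f = 0.1019, R_B = R_A · f/(1−f) = 1.53 × 0.1135 = 0.1736 kΩ.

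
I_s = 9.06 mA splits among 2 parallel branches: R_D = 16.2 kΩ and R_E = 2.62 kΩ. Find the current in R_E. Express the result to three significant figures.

Two-branch current divider: I_k = I_s · R_other/(R_1 + R_2).
I(R_E) = 9.06 × 16.2/(16.2 + 2.62) = 9.06 × 0.8608 = 7.799 mA.

I ≈ 7.80 mA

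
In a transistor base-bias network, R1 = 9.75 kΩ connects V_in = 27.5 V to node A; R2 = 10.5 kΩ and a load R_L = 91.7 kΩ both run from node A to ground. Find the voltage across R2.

First combine the lower leg with the load: R2 ‖ R_L = 9.421 kΩ.
Then V_out = V_in · R2'/(R1 + R2') = 27.5 × 9.421/19.17 = 13.51 V.
(Unloaded it would be 14.3 V; the load pulls it down.)

V_out ≈ 13.5 V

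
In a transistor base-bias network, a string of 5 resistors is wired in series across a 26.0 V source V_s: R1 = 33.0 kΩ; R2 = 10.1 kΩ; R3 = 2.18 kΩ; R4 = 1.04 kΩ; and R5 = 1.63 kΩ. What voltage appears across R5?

ΣR = 33.0 + 10.1 + 2.18 + 1.04 + 1.63 = 47.95 kΩ.
Voltage divider: V = V_s · (1.630 / 47.95) = 26.0 × 0.03399 = 0.8838 V.

V ≈ 0.884 V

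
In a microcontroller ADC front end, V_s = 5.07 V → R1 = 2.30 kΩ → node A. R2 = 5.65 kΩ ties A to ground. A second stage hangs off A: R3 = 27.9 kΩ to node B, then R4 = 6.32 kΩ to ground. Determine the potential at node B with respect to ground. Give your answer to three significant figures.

V_B ≈ 0.635 V

Looking into the second stage from A: R3 + R4 = 34.22 kΩ appears in parallel with R2.
R2 ‖ (R3+R4) = 4.849 kΩ.
V_A = 5.07 × 4.849/(2.30 + 4.849) = 3.439 V.
Then the unloaded second divider: V_B = V_A × R4/(R3+R4) = 3.439 × 0.1847 = 0.6351 V.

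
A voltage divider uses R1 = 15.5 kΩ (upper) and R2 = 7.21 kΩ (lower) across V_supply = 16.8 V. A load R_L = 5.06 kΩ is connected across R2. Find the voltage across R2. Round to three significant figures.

V_out ≈ 2.70 V

The load sits in parallel with R2, giving an effective lower resistance R2' = R2·R_L/(R2+R_L) = 2.973 kΩ.
Now apply the divider: V_out = 16.8 × 0.1610 = 2.704 V.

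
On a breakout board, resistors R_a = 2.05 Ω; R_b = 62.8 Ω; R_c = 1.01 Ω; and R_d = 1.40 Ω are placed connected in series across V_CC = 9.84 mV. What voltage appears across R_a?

V ≈ 0.300 mV

ΣR = 2.05 + 62.8 + 1.01 + 1.40 = 67.26 Ω.
Voltage divider: V = V_CC · (2.050 / 67.26) = 9.84 × 0.03048 = 0.2999 mV.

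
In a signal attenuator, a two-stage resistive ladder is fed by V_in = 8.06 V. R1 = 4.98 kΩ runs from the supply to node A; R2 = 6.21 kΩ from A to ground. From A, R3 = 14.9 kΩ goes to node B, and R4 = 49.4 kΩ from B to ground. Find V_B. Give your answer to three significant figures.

V_B ≈ 3.29 V

Node A sees R2 in parallel with the series input of stage 2, R3 + R4 = 64.30 kΩ.
R2 ‖ (R3+R4) = 5.663 kΩ.
First divider: V_A = V_in · 5.663/(4.98 + 5.663) = 4.289 V.
V_B = V_A × 0.7683 = 3.295 V.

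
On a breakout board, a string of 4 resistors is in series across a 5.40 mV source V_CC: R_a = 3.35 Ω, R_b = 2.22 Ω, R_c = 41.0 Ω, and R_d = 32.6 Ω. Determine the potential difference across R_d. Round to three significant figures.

V ≈ 2.22 mV

ΣR = 3.35 + 2.22 + 41.0 + 32.6 = 79.17 Ω.
V = V_CC · R/ΣR = 5.40 × 0.4118 = 2.224 mV.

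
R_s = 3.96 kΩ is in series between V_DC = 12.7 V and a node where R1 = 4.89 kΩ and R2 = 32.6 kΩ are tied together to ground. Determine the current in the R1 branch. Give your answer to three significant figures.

Parallel bank: R_p = 1/(1/4.89 + 1/32.6) = 4.252 kΩ.
V_A by voltage divider: V_A = 12.7 × 4.252/(3.96 + 4.252) = 6.576 V.
Branch current I = V_A/R1 = 6.576/4.89 = 1.345 mA.
(Check via current divider: I_total = 1.546 mA; share G_k/ΣG = 0.8696 → same result.)

I ≈ 1.34 mA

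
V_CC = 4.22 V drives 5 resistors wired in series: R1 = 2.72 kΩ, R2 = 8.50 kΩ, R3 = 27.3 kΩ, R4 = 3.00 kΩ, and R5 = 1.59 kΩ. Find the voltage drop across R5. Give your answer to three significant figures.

Series total: ΣR = 2.72 + 8.50 + 27.3 + 3.00 + 1.59 = 43.11 kΩ.
V = V_CC · R/ΣR = 4.22 × 0.03688 = 0.1556 V.

V ≈ 0.156 V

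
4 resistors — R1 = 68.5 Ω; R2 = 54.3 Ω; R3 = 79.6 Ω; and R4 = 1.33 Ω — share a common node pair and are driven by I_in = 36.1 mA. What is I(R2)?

I ≈ 0.834 mA

Conductances: ΣG = 1/68.5 + 1/54.3 + 1/79.6 + 1/1.33 = 0.7975 (1/Ω).
Current divider: I(R2) = I_in · G_k/ΣG = 36.1 × (0.01842/0.7975) = 36.1 × 0.02309 = 0.8337 mA.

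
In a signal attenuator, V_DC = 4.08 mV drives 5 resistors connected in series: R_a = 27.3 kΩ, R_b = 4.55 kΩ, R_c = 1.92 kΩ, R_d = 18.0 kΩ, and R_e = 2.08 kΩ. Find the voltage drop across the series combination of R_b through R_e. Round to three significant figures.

Total series resistance ΣR = 27.3 + 4.55 + 1.92 + 18.0 + 2.08 = 53.85 kΩ.
R_{R_b..R_e} = 4.55 + 1.92 + 18.0 + 2.08 = 26.55 kΩ.
V = V_DC · R/ΣR = 4.08 × 0.4930 = 2.012 mV.

V ≈ 2.01 mV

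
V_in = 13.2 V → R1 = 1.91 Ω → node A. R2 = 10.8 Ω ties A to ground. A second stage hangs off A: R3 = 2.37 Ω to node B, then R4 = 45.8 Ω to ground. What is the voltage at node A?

V_A ≈ 10.9 V

Node A sees R2 in parallel with the series input of stage 2, R3 + R4 = 48.17 Ω.
Effective lower resistance at A: R2 ‖ 48.17 = 8.822 Ω.
So V_A = 13.2 × 0.8220 = 10.85 V.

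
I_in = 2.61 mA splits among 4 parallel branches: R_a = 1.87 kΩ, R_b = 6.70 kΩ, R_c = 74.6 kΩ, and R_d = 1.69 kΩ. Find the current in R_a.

I ≈ 1.08 mA

Conductances: ΣG = 1/1.87 + 1/6.70 + 1/74.6 + 1/1.69 = 1.289 (1/kΩ).
Current divider: I(R_a) = I_in · G_k/ΣG = 2.61 × (0.5348/1.289) = 2.61 × 0.4148 = 1.083 mA.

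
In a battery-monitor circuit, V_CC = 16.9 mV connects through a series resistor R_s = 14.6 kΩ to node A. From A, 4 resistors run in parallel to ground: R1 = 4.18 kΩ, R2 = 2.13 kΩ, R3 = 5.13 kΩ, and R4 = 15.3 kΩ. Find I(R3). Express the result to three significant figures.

Equivalent of the parallel group: R_p = 1.032 kΩ.
Node voltage V_A = V_CC · R_p/(R_s + R_p) = 16.9 × 0.06602 = 1.116 mV.
Branch current I = V_A/R3 = 1.116/5.13 = 0.2175 µA.

I ≈ 0.217 µA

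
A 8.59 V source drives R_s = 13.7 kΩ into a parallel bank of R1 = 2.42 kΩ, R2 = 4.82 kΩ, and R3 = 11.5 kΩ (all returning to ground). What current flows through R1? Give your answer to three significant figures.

Equivalent of the parallel group: R_p = 1.413 kΩ.
Node voltage V_A = V_s · R_p/(R_s + R_p) = 8.59 × 0.09350 = 0.8032 V.
I(R1) = V_A / R1 = 0.8032/2.42 = 0.3319 mA.

I ≈ 0.332 mA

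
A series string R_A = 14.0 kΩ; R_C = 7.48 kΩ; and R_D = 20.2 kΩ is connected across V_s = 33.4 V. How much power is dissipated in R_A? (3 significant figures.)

P ≈ 8.99 mW

ΣR = 41.68 kΩ → I = 33.4/41.68 = 0.8013 mA.
V(R_A) = I·R = 11.22 V; P = V·I = 11.22 × 0.8013 = 8.990 mW.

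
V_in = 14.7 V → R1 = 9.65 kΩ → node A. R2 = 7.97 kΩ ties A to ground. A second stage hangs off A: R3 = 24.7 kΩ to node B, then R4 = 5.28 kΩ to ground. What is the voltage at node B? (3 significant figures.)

V_B ≈ 1.02 V

Looking into the second stage from A: R3 + R4 = 29.98 kΩ appears in parallel with R2.
R2 ‖ (R3+R4) = 6.296 kΩ.
So V_A = 14.7 × 0.3948 = 5.804 V.
V_B = V_A × 0.1761 = 1.022 V.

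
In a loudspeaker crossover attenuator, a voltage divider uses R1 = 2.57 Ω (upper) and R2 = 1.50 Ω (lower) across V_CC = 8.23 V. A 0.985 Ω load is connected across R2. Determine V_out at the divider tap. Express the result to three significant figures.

V_out ≈ 1.55 V

The load sits in parallel with R2, giving an effective lower resistance R2' = R2·R_L/(R2+R_L) = 0.5946 Ω.
Voltage divider with the loaded lower leg: V_out = 8.23 × 0.5946/(2.57 + 0.5946) = 8.23 × 0.1879 = 1.546 V.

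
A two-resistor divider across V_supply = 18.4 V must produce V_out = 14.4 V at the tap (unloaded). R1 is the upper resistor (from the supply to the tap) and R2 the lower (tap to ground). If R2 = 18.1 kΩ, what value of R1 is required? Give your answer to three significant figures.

Required fraction k = V_out/V_supply = 0.7826.
R1 = R2·(1/k − 1) = 18.1 × 0.2778 = 5.028 kΩ.

R1 ≈ 5.03 kΩ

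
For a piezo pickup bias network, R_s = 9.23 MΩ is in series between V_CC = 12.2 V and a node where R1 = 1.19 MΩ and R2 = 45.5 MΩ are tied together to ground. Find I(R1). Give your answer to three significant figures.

I ≈ 1.14 µA

Equivalent of the parallel group: R_p = 1.160 MΩ.
V_A = 12.2 × 1.160/10.39 = 1.362 V.
Branch current I = V_A/R1 = 1.362/1.19 = 1.144 µA.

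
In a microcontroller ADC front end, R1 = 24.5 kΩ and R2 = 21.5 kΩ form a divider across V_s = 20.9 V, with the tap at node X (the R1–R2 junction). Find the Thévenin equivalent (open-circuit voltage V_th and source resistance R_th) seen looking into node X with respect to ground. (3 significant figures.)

V_th is the unloaded tap voltage: V_s · R2/(R1+R2) = 20.9 × 0.4674 = 9.768 V.
With V_s suppressed (replaced by a short), R_th = R1 ‖ R2 = (24.50 × 21.5)/(24.50 + 21.5) = 11.45 kΩ.

V_th ≈ 9.77 V, R_th ≈ 11.5 kΩ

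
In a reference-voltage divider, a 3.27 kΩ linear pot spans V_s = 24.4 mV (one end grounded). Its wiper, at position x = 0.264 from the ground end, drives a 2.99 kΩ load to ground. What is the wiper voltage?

Split the track: R_lower = x·R_p = 0.8633 kΩ, R_upper = (1−x)·R_p = 2.407 kΩ.
(x·R_p) ‖ R_L = 0.6699 kΩ.
Then V_out = V_s · 0.6699/(2.407 + 0.6699) = 5.313 mV.

V_out ≈ 5.31 mV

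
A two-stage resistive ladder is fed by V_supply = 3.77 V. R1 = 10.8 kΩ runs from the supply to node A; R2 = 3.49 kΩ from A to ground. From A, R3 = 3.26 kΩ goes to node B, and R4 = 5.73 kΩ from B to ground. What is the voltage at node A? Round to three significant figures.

V_A ≈ 0.712 V

The second stage (R3 + R4 = 8.990 kΩ) loads node A in parallel with R2.
Effective lower resistance at A: R2 ‖ 8.990 = 2.514 kΩ.
V_A = 3.77 × 2.514/(10.8 + 2.514) = 0.7119 V.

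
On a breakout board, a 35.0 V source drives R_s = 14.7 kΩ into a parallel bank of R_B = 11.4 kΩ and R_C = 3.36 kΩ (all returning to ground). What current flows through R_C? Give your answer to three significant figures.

Combine the parallel branches: R_p = (1/11.4 + 1/3.36)⁻¹ = 2.595 kΩ.
Node voltage V_A = V_s · R_p/(R_s + R_p) = 35.0 × 0.1500 = 5.252 V.
Branch current I = V_A/R_C = 5.252/3.36 = 1.563 mA.

I ≈ 1.56 mA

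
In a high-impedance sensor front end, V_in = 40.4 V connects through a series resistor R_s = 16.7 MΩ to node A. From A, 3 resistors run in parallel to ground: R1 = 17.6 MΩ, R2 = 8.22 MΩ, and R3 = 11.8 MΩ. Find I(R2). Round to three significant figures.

Parallel bank: R_p = 1/(1/17.6 + 1/8.22 + 1/11.8) = 3.799 MΩ.
V_A by voltage divider: V_A = 40.4 × 3.799/(16.7 + 3.799) = 7.487 V.
Branch current I = V_A/R2 = 7.487/8.22 = 0.9109 µA.

I ≈ 0.911 µA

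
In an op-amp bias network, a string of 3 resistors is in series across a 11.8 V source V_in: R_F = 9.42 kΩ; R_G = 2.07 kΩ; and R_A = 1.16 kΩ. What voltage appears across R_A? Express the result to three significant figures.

V ≈ 1.08 V

ΣR = 9.42 + 2.07 + 1.16 = 12.65 kΩ.
V = V_in · R/ΣR = 11.8 × 0.09170 = 1.082 V.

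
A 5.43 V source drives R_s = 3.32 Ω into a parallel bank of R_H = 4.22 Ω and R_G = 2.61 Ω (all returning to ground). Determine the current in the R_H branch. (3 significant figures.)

I ≈ 0.421 A

Parallel bank: R_p = 1/(1/4.22 + 1/2.61) = 1.613 Ω.
V_A by voltage divider: V_A = 5.43 × 1.613/(3.32 + 1.613) = 1.775 V.
Branch current I = V_A/R_H = 1.775/4.22 = 0.4207 A.
(Equivalently: I_total = 1.101 A, then current-divider fraction G_k/ΣG = 0.3821.)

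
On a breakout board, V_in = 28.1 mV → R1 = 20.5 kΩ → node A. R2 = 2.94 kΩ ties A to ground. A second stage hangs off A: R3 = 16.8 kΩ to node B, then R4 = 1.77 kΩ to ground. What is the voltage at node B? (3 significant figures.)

The second stage (R3 + R4 = 18.57 kΩ) loads node A in parallel with R2.
Effective lower resistance at A: R2 ‖ 18.57 = 2.538 kΩ.
V_A = 28.1 × 2.538/(20.5 + 2.538) = 3.096 mV.
Stage 2 is unloaded, so V_B = V_A · R4/(R3+R4) = 3.096 × 1.77/18.57 = 0.2951 mV.

V_B ≈ 0.295 mV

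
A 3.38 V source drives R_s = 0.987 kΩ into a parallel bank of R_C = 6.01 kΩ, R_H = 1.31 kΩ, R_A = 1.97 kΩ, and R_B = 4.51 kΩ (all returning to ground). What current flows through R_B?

I ≈ 0.284 mA

Combine the parallel branches: R_p = (1/6.01 + 1/1.31 + 1/1.97 + 1/4.51)⁻¹ = 0.6027 kΩ.
V_A = 3.38 × 0.6027/1.590 = 1.282 V.
I(R_B) = V_A / R_B = 1.282/4.51 = 0.2841 mA.
(Equivalently: I_total = 2.126 mA, then current-divider fraction G_k/ΣG = 0.1336.)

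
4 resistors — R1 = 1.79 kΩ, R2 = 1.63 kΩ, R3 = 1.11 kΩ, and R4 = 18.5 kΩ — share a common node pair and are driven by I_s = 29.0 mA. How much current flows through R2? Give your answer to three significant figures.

I ≈ 8.36 mA

ΣG = 1/1.79 + 1/1.63 + 1/1.11 + 1/18.5 = 2.127.
By the current-divider rule, I = I_s · G_k/ΣG = 29.0 × 0.2884 = 8.364 mA.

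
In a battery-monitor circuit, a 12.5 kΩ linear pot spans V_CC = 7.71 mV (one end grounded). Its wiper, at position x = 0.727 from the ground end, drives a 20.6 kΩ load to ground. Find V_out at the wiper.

Split the track: R_lower = x·R_p = 9.088 kΩ, R_upper = (1−x)·R_p = 3.413 kΩ.
(x·R_p) ‖ R_L = 6.306 kΩ.
Loaded-divider output: V_out = 7.71 × 0.6489 = 5.003 mV.

V_out ≈ 5.00 mV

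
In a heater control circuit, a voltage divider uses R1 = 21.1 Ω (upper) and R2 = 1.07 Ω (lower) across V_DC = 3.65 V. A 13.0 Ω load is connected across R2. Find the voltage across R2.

V_out ≈ 0.163 V

R2 ‖ R_L = (1.07 × 13.0)/(1.07 + 13.0) = 0.9886 Ω.
Voltage divider with the loaded lower leg: V_out = 3.65 × 0.9886/(21.1 + 0.9886) = 3.65 × 0.04476 = 0.1634 V.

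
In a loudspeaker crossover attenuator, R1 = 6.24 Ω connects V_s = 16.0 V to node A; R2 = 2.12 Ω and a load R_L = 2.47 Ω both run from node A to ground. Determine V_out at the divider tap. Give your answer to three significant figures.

V_out ≈ 2.47 V

First combine the lower leg with the load: R2 ‖ R_L = 1.141 Ω.
Now apply the divider: V_out = 16.0 × 0.1546 = 2.473 V.
(Unloaded it would be 4.06 V; the load pulls it down.)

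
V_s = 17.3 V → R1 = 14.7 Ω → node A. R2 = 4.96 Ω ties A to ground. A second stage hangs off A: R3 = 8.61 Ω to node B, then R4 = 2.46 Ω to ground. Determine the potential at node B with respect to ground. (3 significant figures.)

V_B ≈ 0.727 V

The second stage (R3 + R4 = 11.07 Ω) loads node A in parallel with R2.
Effective lower resistance at A: R2 ‖ 11.07 = 3.425 Ω.
V_A = 17.3 × 3.425/(14.7 + 3.425) = 3.269 V.
V_B = V_A × 0.2222 = 0.7265 V.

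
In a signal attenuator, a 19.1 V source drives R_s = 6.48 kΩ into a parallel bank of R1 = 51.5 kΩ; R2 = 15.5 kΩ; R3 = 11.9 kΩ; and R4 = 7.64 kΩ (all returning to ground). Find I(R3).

Combine the parallel branches: R_p = (1/51.5 + 1/15.5 + 1/11.9 + 1/7.64)⁻¹ = 3.346 kΩ.
V_A by voltage divider: V_A = 19.1 × 3.346/(6.48 + 3.346) = 6.504 V.
Branch current I = V_A/R3 = 6.504/11.9 = 0.5466 mA.

I ≈ 0.547 mA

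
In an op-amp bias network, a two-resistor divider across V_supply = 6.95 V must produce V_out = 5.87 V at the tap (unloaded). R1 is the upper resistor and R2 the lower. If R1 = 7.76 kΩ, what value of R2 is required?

Required fraction k = V_out/V_supply = 0.8446.
Rearranging, R2 = R1·k/(1−k) = 7.76 × 5.435 = 42.18 kΩ.

R2 ≈ 42.2 kΩ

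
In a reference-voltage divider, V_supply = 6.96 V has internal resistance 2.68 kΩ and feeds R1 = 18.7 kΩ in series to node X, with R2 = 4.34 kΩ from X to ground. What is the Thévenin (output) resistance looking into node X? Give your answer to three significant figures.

R_th ≈ 3.61 kΩ

R1' = 2.68 + 18.7 = 21.38 kΩ (source resistance + R1).
With V_supply suppressed (replaced by a short), R_th = R1' ‖ R2 = (21.38 × 4.34)/(21.38 + 4.34) = 3.608 kΩ.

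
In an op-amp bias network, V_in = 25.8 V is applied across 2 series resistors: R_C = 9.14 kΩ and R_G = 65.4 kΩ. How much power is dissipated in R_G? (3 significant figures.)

P ≈ 7.83 mW

Series current I = V_in/ΣR = 25.8/74.54 = 0.3461 mA.
P = I²R = 0.1198 × 65.4 = 7.835 mW.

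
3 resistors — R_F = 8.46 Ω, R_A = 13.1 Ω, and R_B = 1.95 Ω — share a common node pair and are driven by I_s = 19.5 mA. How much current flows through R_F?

Total conductance ΣG = 1/8.46 + 1/13.1 + 1/1.95 = 0.7074 (units of 1/Ω).
By the current-divider rule, I = I_s · G_k/ΣG = 19.5 × 0.1671 = 3.259 mA.

I ≈ 3.26 mA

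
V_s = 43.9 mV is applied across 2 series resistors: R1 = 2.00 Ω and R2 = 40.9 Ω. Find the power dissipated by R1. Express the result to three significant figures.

Series current I = V_s/ΣR = 43.9/42.90 = 1.023 mA.
P = I²R = 1.047 × 2.00 = 2.094 µW.

P ≈ 2.09 µW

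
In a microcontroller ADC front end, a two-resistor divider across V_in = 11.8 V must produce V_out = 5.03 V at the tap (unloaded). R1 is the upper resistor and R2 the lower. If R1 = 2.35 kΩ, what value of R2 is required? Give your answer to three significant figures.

V_out/V_in = R2/(R1+R2) = 0.4263.
R2 = R1 · 0.4263/(1 − 0.4263) = 1.746 kΩ.

R2 ≈ 1.75 kΩ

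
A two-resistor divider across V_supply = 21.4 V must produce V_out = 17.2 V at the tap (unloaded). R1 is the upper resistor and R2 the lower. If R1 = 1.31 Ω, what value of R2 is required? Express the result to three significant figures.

Required fraction k = V_out/V_supply = 0.8037.
Rearranging, R2 = R1·k/(1−k) = 1.31 × 4.095 = 5.365 Ω.

R2 ≈ 5.36 Ω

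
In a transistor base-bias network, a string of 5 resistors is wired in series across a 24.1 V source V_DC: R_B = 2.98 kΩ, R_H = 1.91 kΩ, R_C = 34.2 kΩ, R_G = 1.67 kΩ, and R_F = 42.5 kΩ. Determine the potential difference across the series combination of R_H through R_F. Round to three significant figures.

Series total: ΣR = 2.98 + 1.91 + 34.2 + 1.67 + 42.5 = 83.26 kΩ.
R_{R_H..R_F} = 1.91 + 34.2 + 1.67 + 42.5 = 80.28 kΩ.
By the voltage-divider rule, V = 24.1 × 80.28/83.26 = 23.24 V.

V ≈ 23.2 V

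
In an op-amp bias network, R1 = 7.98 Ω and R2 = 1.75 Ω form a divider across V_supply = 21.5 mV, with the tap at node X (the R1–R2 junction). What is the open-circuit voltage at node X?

V_th ≈ 3.87 mV

V_th is the unloaded tap voltage: V_supply · R2/(R1+R2) = 21.5 × 0.1799 = 3.867 mV.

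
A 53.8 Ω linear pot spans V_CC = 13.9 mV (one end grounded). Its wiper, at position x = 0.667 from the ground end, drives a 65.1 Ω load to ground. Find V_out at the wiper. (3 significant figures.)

V_out ≈ 7.83 mV

The pot divides into 17.92 Ω above the wiper and 35.88 Ω below.
(x·R_p) ‖ R_L = 23.13 Ω.
Then V_out = V_CC · 23.13/(17.92 + 23.13) = 7.833 mV.
(Unloaded: V_out = x·V_CC = 9.27 mV.)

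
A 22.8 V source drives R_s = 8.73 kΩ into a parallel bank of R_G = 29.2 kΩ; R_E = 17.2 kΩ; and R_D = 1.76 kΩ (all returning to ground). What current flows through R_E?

Parallel bank: R_p = 1/(1/29.2 + 1/17.2 + 1/1.76) = 1.514 kΩ.
V_A = 22.8 × 1.514/10.24 = 3.369 V.
Branch current I = V_A/R_E = 3.369/17.2 = 0.1959 mA.

I ≈ 0.196 mA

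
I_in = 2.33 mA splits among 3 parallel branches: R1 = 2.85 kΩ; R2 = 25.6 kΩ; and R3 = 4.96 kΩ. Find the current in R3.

I ≈ 0.794 mA

ΣG = 1/2.85 + 1/25.6 + 1/4.96 = 0.5916.
Current divider: I(R3) = I_in · G_k/ΣG = 2.33 × (0.2016/0.5916) = 2.33 × 0.3408 = 0.7941 mA.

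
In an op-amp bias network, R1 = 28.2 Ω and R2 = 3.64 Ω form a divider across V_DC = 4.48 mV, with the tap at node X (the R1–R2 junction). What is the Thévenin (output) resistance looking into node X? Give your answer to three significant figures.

Looking into X with the source shorted: R_th = R1·R2/(R1+R2) = 28.20 × 3.64/31.84 = 3.224 Ω.

R_th ≈ 3.22 Ω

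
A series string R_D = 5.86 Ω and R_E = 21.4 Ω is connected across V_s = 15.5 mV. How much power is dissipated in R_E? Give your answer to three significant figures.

Series current I = V_s/ΣR = 15.5/27.26 = 0.5686 mA.
P(R_E) = I²·R_E = (0.5686)² × 21.4 = 6.919 µW.

P ≈ 6.92 µW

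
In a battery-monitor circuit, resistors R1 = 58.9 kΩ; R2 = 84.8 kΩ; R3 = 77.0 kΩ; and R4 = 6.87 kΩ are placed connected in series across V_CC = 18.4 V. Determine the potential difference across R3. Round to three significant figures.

ΣR = 58.9 + 84.8 + 77.0 + 6.87 = 227.6 kΩ.
V = V_CC · R/ΣR = 18.4 × 0.3384 = 6.226 V.

V ≈ 6.23 V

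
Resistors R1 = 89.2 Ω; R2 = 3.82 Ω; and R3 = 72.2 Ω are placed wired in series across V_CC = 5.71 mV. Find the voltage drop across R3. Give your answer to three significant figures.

V ≈ 2.50 mV

ΣR = 89.2 + 3.82 + 72.2 = 165.2 Ω.
V = V_CC · R/ΣR = 5.71 × 0.4370 = 2.495 mV.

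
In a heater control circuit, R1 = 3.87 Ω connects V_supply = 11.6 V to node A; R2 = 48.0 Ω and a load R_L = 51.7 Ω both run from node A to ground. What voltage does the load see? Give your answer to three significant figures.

V_out ≈ 10.0 V

First combine the lower leg with the load: R2 ‖ R_L = 24.89 Ω.
Then V_out = V_supply · R2'/(R1 + R2') = 11.6 × 24.89/28.76 = 10.04 V.
(Unloaded it would be 10.7 V; the load pulls it down.)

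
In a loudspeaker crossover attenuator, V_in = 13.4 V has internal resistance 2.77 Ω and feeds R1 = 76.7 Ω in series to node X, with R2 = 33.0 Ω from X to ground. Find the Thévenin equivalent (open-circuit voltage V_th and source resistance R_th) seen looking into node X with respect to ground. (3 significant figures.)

V_th ≈ 3.93 V, R_th ≈ 23.3 Ω

R1' = 2.77 + 76.7 = 79.47 Ω (source resistance + R1).
With X open, the divider is unloaded: V_th = 13.4 × 33.0/112.5 = 3.932 V.
Looking into X with the source shorted: R_th = R1'·R2/(R1'+R2) = 79.47 × 33.0/112.5 = 23.32 Ω.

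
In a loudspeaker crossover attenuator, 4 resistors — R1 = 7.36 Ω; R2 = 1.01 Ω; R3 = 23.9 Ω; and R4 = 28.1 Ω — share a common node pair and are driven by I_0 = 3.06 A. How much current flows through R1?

Conductances: ΣG = 1/7.36 + 1/1.01 + 1/23.9 + 1/28.1 = 1.203 (1/Ω).
By the current-divider rule, I = I_0 · G_k/ΣG = 3.06 × 0.1129 = 0.3455 A.

I ≈ 0.345 A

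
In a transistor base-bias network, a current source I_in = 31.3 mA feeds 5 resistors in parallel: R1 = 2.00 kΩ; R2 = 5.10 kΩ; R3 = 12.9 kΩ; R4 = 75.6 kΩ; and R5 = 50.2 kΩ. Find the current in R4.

I ≈ 0.513 mA

ΣG = 1/2.00 + 1/5.10 + 1/12.9 + 1/75.6 + 1/50.2 = 0.8067.
Current divider: I(R4) = I_in · G_k/ΣG = 31.3 × (0.01323/0.8067) = 31.3 × 0.01640 = 0.5132 mA.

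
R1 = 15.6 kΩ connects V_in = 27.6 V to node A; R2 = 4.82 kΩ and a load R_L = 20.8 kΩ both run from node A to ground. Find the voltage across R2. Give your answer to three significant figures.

V_out ≈ 5.53 V

The load sits in parallel with R2, giving an effective lower resistance R2' = R2·R_L/(R2+R_L) = 3.913 kΩ.
Voltage divider with the loaded lower leg: V_out = 27.6 × 3.913/(15.6 + 3.913) = 27.6 × 0.2005 = 5.535 V.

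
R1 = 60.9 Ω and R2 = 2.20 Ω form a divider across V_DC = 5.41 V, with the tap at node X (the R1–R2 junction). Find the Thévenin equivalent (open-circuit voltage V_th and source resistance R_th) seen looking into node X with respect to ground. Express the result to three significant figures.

V_th ≈ 0.189 V, R_th ≈ 2.12 Ω

Open-circuit (no load on X): V_th = V_DC · R2/(R1 + R2) = 5.41 × 2.20/(60.90 + 2.20) = 0.1886 V.
Zeroing V_DC shorts the top of R1 to ground, so R_th = R1 ‖ R2 = 2.123 Ω.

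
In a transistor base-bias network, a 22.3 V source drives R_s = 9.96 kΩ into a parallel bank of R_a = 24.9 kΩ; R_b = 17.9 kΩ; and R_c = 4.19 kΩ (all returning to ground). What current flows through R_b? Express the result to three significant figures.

I ≈ 0.287 mA

Equivalent of the parallel group: R_p = 2.988 kΩ.
V_A by voltage divider: V_A = 22.3 × 2.988/(9.96 + 2.988) = 5.146 V.
Branch current I = V_A/R_b = 5.146/17.9 = 0.2875 mA.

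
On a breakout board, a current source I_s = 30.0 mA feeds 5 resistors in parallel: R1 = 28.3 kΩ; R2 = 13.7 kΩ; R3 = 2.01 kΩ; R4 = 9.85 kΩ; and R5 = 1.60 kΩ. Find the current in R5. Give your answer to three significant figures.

Total conductance ΣG = 1/28.3 + 1/13.7 + 1/2.01 + 1/9.85 + 1/1.60 = 1.332 (units of 1/kΩ).
R5 takes the fraction G_k/ΣG = 0.6250/1.332 = 0.4691, so I = 30.0 × 0.4691 = 14.07 mA.

I ≈ 14.1 mA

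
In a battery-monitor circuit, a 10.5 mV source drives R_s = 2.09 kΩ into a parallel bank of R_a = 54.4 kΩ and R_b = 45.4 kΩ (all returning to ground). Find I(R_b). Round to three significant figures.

I ≈ 0.213 µA

Parallel bank: R_p = 1/(1/54.4 + 1/45.4) = 24.75 kΩ.
V_A = 10.5 × 24.75/26.84 = 9.682 mV.
I(R_b) = V_A / R_b = 9.682/45.4 = 0.2133 µA.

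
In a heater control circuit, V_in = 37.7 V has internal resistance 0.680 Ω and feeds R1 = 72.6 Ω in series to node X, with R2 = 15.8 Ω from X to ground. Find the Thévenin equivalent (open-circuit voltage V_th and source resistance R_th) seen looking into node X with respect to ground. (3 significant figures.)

R1' = 0.680 + 72.6 = 73.28 Ω (source resistance + R1).
V_th is the unloaded tap voltage: V_in · R2/(R1'+R2) = 37.7 × 0.1774 = 6.687 V.
Looking into X with the source shorted: R_th = R1'·R2/(R1'+R2) = 73.28 × 15.8/89.08 = 13.00 Ω.

V_th ≈ 6.69 V, R_th ≈ 13.0 Ω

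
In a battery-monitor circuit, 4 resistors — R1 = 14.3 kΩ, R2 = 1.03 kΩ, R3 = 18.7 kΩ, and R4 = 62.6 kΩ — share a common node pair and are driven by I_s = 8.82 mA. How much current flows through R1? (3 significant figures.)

I ≈ 0.556 mA

Total conductance ΣG = 1/14.3 + 1/1.03 + 1/18.7 + 1/62.6 = 1.110 (units of 1/kΩ).
Current divider: I(R1) = I_s · G_k/ΣG = 8.82 × (0.06993/1.110) = 8.82 × 0.06299 = 0.5555 mA.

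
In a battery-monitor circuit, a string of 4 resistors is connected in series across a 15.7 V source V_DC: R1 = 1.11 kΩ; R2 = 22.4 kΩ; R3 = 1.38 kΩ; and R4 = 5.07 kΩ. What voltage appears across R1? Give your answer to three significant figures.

ΣR = 1.11 + 22.4 + 1.38 + 5.07 = 29.96 kΩ.
V = V_DC · R/ΣR = 15.7 × 0.03705 = 0.5817 V.

V ≈ 0.582 V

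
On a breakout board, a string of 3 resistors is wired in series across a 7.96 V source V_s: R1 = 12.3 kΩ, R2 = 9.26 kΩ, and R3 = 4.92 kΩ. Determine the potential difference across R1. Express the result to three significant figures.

Total series resistance ΣR = 12.3 + 9.26 + 4.92 = 26.48 kΩ.
Voltage divider: V = V_s · (12.30 / 26.48) = 7.96 × 0.4645 = 3.697 V.

V ≈ 3.70 V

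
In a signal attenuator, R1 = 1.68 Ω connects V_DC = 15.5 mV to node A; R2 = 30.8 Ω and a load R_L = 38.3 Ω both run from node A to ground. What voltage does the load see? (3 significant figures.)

First combine the lower leg with the load: R2 ‖ R_L = 17.07 Ω.
Then V_out = V_DC · R2'/(R1 + R2') = 15.5 × 17.07/18.75 = 14.11 mV.

V_out ≈ 14.1 mV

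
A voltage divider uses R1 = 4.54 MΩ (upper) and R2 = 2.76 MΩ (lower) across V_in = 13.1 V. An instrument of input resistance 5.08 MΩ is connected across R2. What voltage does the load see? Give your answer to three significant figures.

V_out ≈ 3.70 V

First combine the lower leg with the load: R2 ‖ R_L = 1.788 MΩ.
Now apply the divider: V_out = 13.1 × 0.2826 = 3.702 V.
(Unloaded it would be 4.95 V; the load pulls it down.)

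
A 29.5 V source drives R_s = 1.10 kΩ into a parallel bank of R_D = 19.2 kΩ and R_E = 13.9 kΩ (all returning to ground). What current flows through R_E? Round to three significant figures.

Parallel bank: R_p = 1/(1/19.2 + 1/13.9) = 8.063 kΩ.
Node voltage V_A = V_in · R_p/(R_s + R_p) = 29.5 × 0.8799 = 25.96 V.
I(R_E) = V_A / R_E = 25.96/13.9 = 1.868 mA.

I ≈ 1.87 mA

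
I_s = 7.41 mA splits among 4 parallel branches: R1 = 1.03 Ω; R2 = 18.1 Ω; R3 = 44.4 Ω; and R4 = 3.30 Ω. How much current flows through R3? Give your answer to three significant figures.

Conductances: ΣG = 1/1.03 + 1/18.1 + 1/44.4 + 1/3.30 = 1.352 (1/Ω).
Current divider: I(R3) = I_s · G_k/ΣG = 7.41 × (0.02252/1.352) = 7.41 × 0.01666 = 0.1235 mA.

I ≈ 0.123 mA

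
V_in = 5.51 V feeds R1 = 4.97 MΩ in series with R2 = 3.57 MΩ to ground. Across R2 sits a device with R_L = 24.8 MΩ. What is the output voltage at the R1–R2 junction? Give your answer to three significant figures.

V_out ≈ 2.13 V

R2 ‖ R_L = (3.57 × 24.8)/(3.57 + 24.8) = 3.121 MΩ.
Voltage divider with the loaded lower leg: V_out = 5.51 × 3.121/(4.97 + 3.121) = 5.51 × 0.3857 = 2.125 V.
(Unloaded it would be 2.30 V; the load pulls it down.)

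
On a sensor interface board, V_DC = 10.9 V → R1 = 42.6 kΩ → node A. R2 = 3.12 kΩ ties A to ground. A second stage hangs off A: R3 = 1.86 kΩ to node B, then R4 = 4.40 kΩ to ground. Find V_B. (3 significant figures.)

V_B ≈ 0.357 V

Looking into the second stage from A: R3 + R4 = 6.260 kΩ appears in parallel with R2.
R2 ‖ (R3+R4) = 2.082 kΩ.
First divider: V_A = V_DC · 2.082/(42.6 + 2.082) = 0.5079 V.
Then the unloaded second divider: V_B = V_A × R4/(R3+R4) = 0.5079 × 0.7029 = 0.3570 V.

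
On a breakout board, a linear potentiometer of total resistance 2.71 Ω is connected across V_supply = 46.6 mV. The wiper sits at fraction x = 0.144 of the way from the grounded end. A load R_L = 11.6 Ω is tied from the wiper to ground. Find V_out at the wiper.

V_out ≈ 6.52 mV

Lower segment x·R_p = 0.3902 Ω; upper segment (1−x)·R_p = 2.320 Ω.
Lower segment in parallel with the load: 0.3902 ‖ 11.6 = 0.3775 Ω.
Then V_out = V_supply · 0.3775/(2.320 + 0.3775) = 6.523 mV.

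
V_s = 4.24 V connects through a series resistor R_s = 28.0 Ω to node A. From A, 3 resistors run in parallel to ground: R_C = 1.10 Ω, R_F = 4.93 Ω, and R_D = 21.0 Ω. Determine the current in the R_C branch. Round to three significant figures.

I ≈ 0.115 A

Combine the parallel branches: R_p = (1/1.10 + 1/4.93 + 1/21.0)⁻¹ = 0.8624 Ω.
V_A = 4.24 × 0.8624/28.86 = 0.1267 V.
Branch current I = V_A/R_C = 0.1267/1.10 = 0.1152 A.
(Equivalently: I_total = 0.1469 A, then current-divider fraction G_k/ΣG = 0.7840.)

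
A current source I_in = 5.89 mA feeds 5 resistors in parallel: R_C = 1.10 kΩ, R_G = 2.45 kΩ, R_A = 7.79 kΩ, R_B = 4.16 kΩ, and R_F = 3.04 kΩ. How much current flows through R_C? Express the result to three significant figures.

ΣG = 1/1.10 + 1/2.45 + 1/7.79 + 1/4.16 + 1/3.04 = 2.015.
By the current-divider rule, I = I_in · G_k/ΣG = 5.89 × 0.4512 = 2.657 mA.

I ≈ 2.66 mA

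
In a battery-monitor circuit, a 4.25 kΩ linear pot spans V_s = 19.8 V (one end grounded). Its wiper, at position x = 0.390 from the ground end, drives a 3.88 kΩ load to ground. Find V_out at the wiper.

Split the track: R_lower = x·R_p = 1.657 kΩ, R_upper = (1−x)·R_p = 2.592 kΩ.
(x·R_p) ‖ R_L = 1.161 kΩ.
Loaded-divider output: V_out = 19.8 × 0.3094 = 6.126 V.

V_out ≈ 6.13 V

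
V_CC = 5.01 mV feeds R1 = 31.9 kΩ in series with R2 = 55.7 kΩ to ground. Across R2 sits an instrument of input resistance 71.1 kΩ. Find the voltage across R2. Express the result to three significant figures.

V_out ≈ 2.48 mV

The load sits in parallel with R2, giving an effective lower resistance R2' = R2·R_L/(R2+R_L) = 31.23 kΩ.
Now apply the divider: V_out = 5.01 × 0.4947 = 2.479 mV.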